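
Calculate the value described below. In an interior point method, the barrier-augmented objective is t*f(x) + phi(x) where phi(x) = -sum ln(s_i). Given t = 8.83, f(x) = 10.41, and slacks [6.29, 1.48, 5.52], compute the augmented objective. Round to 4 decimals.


Step 1: Compute log-barrier.
ln values: [1.839, 0.392, 1.7084]
phi = -(1.839 + 0.392 + 1.7084) = -3.9394
Step 2: Compute augmented objective.
t*f(x) = 8.83*10.41 = 91.9203
Total = 91.9203 - 3.9394 = 87.9809


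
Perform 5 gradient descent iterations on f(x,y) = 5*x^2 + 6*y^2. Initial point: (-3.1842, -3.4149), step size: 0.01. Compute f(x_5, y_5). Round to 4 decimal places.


Gradient descent on f(x,y) = 5*x^2 + 6*y^2.
Starting point: (-3.1842, -3.4149), alpha = 0.01
Step 1: grad_x = 2*5*-3.1842 = -31.842, grad_y = 2*6*-3.4149 = -40.9788
  x_1 = -3.1842 - 0.01*-31.842 = -2.8658
  y_1 = -3.4149 - 0.01*-40.9788 = -3.0051
Step 2: grad_x = 2*5*-2.8658 = -28.6578, grad_y = 2*6*-3.0051 = -36.0613
  x_2 = -2.8658 - 0.01*-28.6578 = -2.5792
  y_2 = -3.0051 - 0.01*-36.0613 = -2.6445
Step 3: grad_x = 2*5*-2.5792 = -25.792, grad_y = 2*6*-2.6445 = -31.734
  x_3 = -2.5792 - 0.01*-25.792 = -2.3213
  y_3 = -2.6445 - 0.01*-31.734 = -2.3272
Step 4: grad_x = 2*5*-2.3213 = -23.2128, grad_y = 2*6*-2.3272 = -27.9259
  x_4 = -2.3213 - 0.01*-23.2128 = -2.0892
  y_4 = -2.3272 - 0.01*-27.9259 = -2.0479
Step 5: grad_x = 2*5*-2.0892 = -20.8915, grad_y = 2*6*-2.0479 = -24.5748
  x_5 = -2.0892 - 0.01*-20.8915 = -1.8802
  y_5 = -2.0479 - 0.01*-24.5748 = -1.8022
f(-1.8802, -1.8022) = 5*(-1.8802)^2 + 6*(-1.8022)^2 = 37.163


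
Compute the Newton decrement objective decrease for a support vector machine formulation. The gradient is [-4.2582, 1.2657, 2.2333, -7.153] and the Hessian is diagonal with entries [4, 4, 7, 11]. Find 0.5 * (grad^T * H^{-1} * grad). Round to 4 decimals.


Step 1: H is diagonal, so H^(-1) * g = [-1.0646, 0.3164, 0.319, -0.6503].
Step 2: g^T H^(-1) g = sum_i g_i^2 / H_ii
  = (-4.2582)^2/4 + (1.2657)^2/4 + (2.2333)^2/7 + (-7.153)^2/11
  = 4.5331 + 0.4005 + 0.7125 + 4.6514 = 10.2975
Step 3: Objective decrease = 0.5 * g^T H^(-1) g = 5.1487


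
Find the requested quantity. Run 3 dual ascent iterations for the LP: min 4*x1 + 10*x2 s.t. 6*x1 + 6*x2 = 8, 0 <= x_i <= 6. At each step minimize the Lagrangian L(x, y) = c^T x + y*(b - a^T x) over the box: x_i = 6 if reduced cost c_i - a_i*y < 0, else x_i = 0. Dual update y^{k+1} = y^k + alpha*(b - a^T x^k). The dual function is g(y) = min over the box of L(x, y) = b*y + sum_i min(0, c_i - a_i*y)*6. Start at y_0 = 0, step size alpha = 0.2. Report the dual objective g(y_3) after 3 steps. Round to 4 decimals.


Dual ascent for LP: min 4*x1 + 10*x2, 6*x1 + 6*x2 = 8, 0 <= x_i <= 6
Step 1: y^k = 0.0, reduced costs: (4.0, 10.0)
  x^k = (0.0, 0.0), subgradient = b - a^T x = 8.0
  y^{k+1} = 0.0 + 0.2*8.0 = 1.6
Step 2: y^k = 1.6, reduced costs: (-5.6, 0.4)
  x^k = (6.0, 0.0), subgradient = b - a^T x = -28.0
  y^{k+1} = 1.6 + 0.2*-28.0 = -4.0
Step 3: y^k = -4.0, reduced costs: (28.0, 34.0)
  x^k = (0.0, 0.0), subgradient = b - a^T x = 8.0
  y^{k+1} = -4.0 + 0.2*8.0 = -2.4
Dual objective at y_3 = -2.4: reduced costs (18.4, 24.4), box minimizer x = (0.0, 0.0)
g(y_3) = b*y + (c1 - a1*y)*x1 + (c2 - a2*y)*x2 = 8*(-2.4) + 18.4*0.0 + 24.4*0.0 = -19.2 + 0.0 + 0.0 = -19.2


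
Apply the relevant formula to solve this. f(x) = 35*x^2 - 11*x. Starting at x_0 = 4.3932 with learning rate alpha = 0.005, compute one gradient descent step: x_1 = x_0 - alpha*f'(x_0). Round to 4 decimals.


We compute the gradient at x_0 and apply the update.
f'(x) = 70*x - 11
f'(4.3932) = 70*4.3932 - 11 = 296.524
x_1 = 4.3932 - 0.005*296.524 = 2.9106


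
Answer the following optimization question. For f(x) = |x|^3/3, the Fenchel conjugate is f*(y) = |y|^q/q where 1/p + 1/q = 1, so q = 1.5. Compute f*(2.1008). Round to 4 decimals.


The conjugate exponent q satisfies 1/p + 1/q = 1.
p = 3, so q = 3/(3 - 1) = 1.5
|y|^q = 2.1008^1.5 = 3.0449
f*(2.1008) = 3.0449 / 1.5 = 2.03


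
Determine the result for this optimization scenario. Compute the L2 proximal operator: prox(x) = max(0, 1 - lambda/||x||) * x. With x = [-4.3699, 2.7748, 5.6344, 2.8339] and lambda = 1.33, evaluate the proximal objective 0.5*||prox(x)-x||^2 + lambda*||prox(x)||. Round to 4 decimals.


Step 1: Compute ||x||.
||x|| = 8.1592
Step 2: Compute scaling factor.
scale = max(0, 1 - 1.33/8.1592) = 0.837
Step 3: prox(x) = [-3.6576, 2.3225, 4.716, 2.372]
||prox(x)|| = 6.8292
Step 4: Proximal objective.
0.5*||prox-x||^2 = 0.8845
lambda*||prox|| = 9.0828
Total = 9.9673


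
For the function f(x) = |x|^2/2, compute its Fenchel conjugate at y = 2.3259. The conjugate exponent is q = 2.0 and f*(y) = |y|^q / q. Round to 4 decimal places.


The conjugate exponent q satisfies 1/p + 1/q = 1.
p = 2, so q = 2/(2 - 1) = 2.0
|y|^q = 2.3259^2.0 = 5.4098
f*(2.3259) = 5.4098 / 2.0 = 2.7049


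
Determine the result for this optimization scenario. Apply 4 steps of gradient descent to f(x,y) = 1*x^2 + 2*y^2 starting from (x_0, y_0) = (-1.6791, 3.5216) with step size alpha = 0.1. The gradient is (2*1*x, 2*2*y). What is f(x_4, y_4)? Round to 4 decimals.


Gradient descent on f(x,y) = 1*x^2 + 2*y^2.
Starting point: (-1.6791, 3.5216), alpha = 0.1
Step 1: grad_x = 2*1*-1.6791 = -3.3582, grad_y = 2*2*3.5216 = 14.0864
  x_1 = -1.6791 - 0.1*-3.3582 = -1.3433
  y_1 = 3.5216 - 0.1*14.0864 = 2.113
Step 2: grad_x = 2*1*-1.3433 = -2.6866, grad_y = 2*2*2.113 = 8.4518
  x_2 = -1.3433 - 0.1*-2.6866 = -1.0746
  y_2 = 2.113 - 0.1*8.4518 = 1.2678
Step 3: grad_x = 2*1*-1.0746 = -2.1492, grad_y = 2*2*1.2678 = 5.0711
  x_3 = -1.0746 - 0.1*-2.1492 = -0.8597
  y_3 = 1.2678 - 0.1*5.0711 = 0.7607
Step 4: grad_x = 2*1*-0.8597 = -1.7194, grad_y = 2*2*0.7607 = 3.0427
  x_4 = -0.8597 - 0.1*-1.7194 = -0.6878
  y_4 = 0.7607 - 0.1*3.0427 = 0.4564
f(-0.6878, 0.4564) = 1*(-0.6878)^2 + 2*0.4564^2 = 0.8896


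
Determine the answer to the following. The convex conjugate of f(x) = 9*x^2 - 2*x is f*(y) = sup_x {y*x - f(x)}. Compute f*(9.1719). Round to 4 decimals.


f*(y) = sup_x {y*x - a*x^2 - b*x} = sup_x {(y-b)*x - a*x^2}
FOC: (y - b) - 2a*x = 0 => x* = (y - b)/(2a)
x* = (9.1719 + 2)/(2*9) = 0.6207
f*(9.1719) = (y-b)^2/(4a) = (9.1719 + 2)^2/(4*9)
= 124.8113/36 = 3.467


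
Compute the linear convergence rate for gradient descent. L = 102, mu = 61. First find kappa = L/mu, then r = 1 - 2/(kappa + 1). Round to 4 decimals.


Step 1: Compute the condition number.
kappa = L/mu = 102/61 = 1.6721
Step 2: Compute the convergence rate.
r = 1 - 2/(kappa + 1) = 1 - 2*mu/(L + mu) = (L - mu)/(L + mu) = 41/163 = 0.2515


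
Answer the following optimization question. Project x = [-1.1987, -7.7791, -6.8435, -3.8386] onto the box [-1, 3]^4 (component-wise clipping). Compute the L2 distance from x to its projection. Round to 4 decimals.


Project each component onto [-1, 3].
clip(-1.1987) = -1.0, clip(-7.7791) = -1.0, clip(-6.8435) = -1.0, clip(-3.8386) = -1.0
Projection = [-1.0, -1.0, -1.0, -1.0]
Squared diffs: [0.0395, 45.9562, 34.1465, 8.0576]
Distance = sqrt(88.1998) = 9.3915


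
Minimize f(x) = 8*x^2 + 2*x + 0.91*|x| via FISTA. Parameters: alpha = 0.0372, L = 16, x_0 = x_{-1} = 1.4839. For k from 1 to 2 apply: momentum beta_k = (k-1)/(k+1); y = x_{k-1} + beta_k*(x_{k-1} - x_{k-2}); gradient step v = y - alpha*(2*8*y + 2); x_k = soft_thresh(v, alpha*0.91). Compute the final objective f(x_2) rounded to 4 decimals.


FISTA on f(x) = 8*x^2 + 2*x + 0.91*|x|
L = 16, alpha = 0.0372
Iteration 1: beta = 0.0, y = 1.4839 + 0.0*(1.4839 - 1.4839) = 1.4839
  grad(y) = 25.7424, v = y - alpha*grad = 0.5263
  prox(v) = soft_thresh(0.5263, 0.0339) = 0.4924
Iteration 2: beta = 0.3333, y = 0.4924 + 0.3333*(0.4924 - 1.4839) = 0.1619
  grad(y) = 4.5911, v = y - alpha*grad = -0.0088
  prox(v) = soft_thresh(-0.0088, 0.0339) = 0.0
f(x_2) = 8*0.0^2 + 2*0.0 + 0.91*|0.0| = 0.0


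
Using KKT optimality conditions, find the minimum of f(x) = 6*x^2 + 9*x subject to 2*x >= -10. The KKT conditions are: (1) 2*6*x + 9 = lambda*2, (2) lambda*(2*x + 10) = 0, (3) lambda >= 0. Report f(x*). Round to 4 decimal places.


Step 1: Try lambda = 0 (constraint inactive).
Stationarity: 2*6*x + 9 = 0
x* = -9/(2*6) = -0.75
Check constraint: 2*-0.75 = -1.5 >= -10 -- satisfied.
Step 2: Compute optimal value.
f(x*) = 6*(-0.75)^2 + 9*(-0.75) = -3.375


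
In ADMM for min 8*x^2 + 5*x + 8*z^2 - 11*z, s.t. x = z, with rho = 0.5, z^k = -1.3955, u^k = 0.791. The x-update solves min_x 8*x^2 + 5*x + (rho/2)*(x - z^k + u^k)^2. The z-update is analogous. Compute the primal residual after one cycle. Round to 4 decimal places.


ADMM iteration with rho = 0.5, z^k = -1.3955, u^k = 0.791
Step 1: x-update.
Minimize 8*x^2 + 5*x + (0.5/2)*(x + 1.3955 + 0.791)^2
FOC: (2*8 + 0.5)*x = -5 + 0.5*(-1.3955 - 0.791)
x^{k+1} = -0.3693
Step 2: z-update.
Minimize 8*z^2 - 11*z + (0.5/2)*(-0.3693 - z + 0.791)^2
FOC: (2*8 + 0.5)*z = 11 + 0.5*(-0.3693 + 0.791)
z^{k+1} = 0.6794
Step 3: u-update.
u^{k+1} = 0.791 - 0.3693 - 0.6794 = -0.2577
Step 4: Primal residual = |-0.3693 - 0.6794| = 1.0487


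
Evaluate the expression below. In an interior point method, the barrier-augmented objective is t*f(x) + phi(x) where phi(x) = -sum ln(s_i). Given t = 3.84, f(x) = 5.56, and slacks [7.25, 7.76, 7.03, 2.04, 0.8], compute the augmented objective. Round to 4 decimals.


Step 1: Compute log-barrier.
ln values: [1.981, 2.049, 1.9502, 0.7129, -0.2231]
phi = -(1.981 + 2.049 + 1.9502 + 0.7129 - 0.2231) = -6.47
Step 2: Compute augmented objective.
t*f(x) = 3.84*5.56 = 21.3504
Total = 21.3504 - 6.47 = 14.8804


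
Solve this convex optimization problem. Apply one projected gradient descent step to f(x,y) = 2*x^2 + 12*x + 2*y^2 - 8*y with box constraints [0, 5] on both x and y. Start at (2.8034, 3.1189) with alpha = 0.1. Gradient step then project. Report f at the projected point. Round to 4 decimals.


Step 1: Compute gradient at (2.8034, 3.1189).
grad_x = 2*2*2.8034 + 12 = 23.2136
grad_y = 2*2*3.1189 - 8 = 4.4756
Step 2: Gradient step.
x_raw = 2.8034 - 0.1*23.2136 = 0.482
y_raw = 3.1189 - 0.1*4.4756 = 2.6713
Step 3: Project onto [0, 5].
x_proj = clip(0.482) = 0.482
y_proj = clip(2.6713) = 2.6713
Step 4: Evaluate f.
f(0.482, 2.6713) = -0.8494


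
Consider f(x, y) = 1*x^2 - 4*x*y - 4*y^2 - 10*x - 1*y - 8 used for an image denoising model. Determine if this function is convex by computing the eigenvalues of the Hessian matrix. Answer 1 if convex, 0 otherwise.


The Hessian of f(x,y) = 1*x^2 - 4*x*y - 4*y^2 - 10*x - 1*y - 8 is:
H = [[2, -4], [-4, -8]]
Trace = 2 - 8 = -6
Determinant = 2*-8 - (-4)^2 = -32
Discriminant = (-6)^2 - 4*-32 = 164.0
Eigenvalues: lambda_1 = -9.4031, lambda_2 = 3.4031
The function is not convex.

0


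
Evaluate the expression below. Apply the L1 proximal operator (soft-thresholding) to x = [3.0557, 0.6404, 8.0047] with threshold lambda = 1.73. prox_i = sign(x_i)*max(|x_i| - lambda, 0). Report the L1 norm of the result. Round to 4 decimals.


Soft-thresholding with lambda = 1.73:
prox(3.0557) = sign(3.0557)*max(|3.0557| - 1.73, 0) = 1.3257
prox(0.6404) = sign(0.6404)*max(|0.6404| - 1.73, 0) = 0.0
prox(8.0047) = sign(8.0047)*max(|8.0047| - 1.73, 0) = 6.2747
prox(x) = [1.3257, 0.0, 6.2747]
||prox(x)||_1 = 1.3257 + 0.0 + 6.2747 = 7.6004


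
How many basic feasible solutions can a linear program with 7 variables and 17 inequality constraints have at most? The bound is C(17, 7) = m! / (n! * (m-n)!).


Each vertex corresponds to some choice of n active constraints out of m, so the number of vertices is at most C(m, n) = m! / (n!(m-n)!).
m = 17, n = 7
Numerator: 17 * 16 * 15 * 14 * 13 * 12 * 11
Denominator: 7! = 5040
C(17, 7) = 19448


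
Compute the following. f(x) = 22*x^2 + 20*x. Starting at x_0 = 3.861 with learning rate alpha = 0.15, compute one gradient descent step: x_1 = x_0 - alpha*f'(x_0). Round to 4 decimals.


We compute the gradient at x_0 and apply the update.
f'(x) = 44*x + 20
f'(3.861) = 44*3.861 + 20 = 189.884
x_1 = 3.861 - 0.15*189.884 = -24.6216


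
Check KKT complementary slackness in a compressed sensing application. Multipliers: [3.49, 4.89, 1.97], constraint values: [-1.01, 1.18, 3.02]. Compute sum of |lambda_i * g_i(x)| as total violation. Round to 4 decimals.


KKT complementary slackness check:
lambda_1 * g_1 = 3.49 * -1.01 = -3.5249
lambda_2 * g_2 = 4.89 * 1.18 = 5.7702
lambda_3 * g_3 = 1.97 * 3.02 = 5.9494
Total violation = 3.5249 + 5.7702 + 5.9494 = 15.2445


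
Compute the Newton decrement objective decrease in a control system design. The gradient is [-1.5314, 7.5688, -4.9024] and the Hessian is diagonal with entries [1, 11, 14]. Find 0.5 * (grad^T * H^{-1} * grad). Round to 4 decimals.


Step 1: H is diagonal, so H^(-1) * g = [-1.5314, 0.6881, -0.3502].
Step 2: g^T H^(-1) g = sum_i g_i^2 / H_ii
  = (-1.5314)^2/1 + (7.5688)^2/11 + (-4.9024)^2/14
  = 2.3452 + 5.2079 + 1.7167 = 9.2698
Step 3: Objective decrease = 0.5 * g^T H^(-1) g = 4.6349


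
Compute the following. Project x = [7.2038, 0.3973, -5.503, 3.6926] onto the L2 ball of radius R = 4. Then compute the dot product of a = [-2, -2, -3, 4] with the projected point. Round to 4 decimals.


Step 1: Compute ||x|| (intermediates to 6 decimals).
||x|| = sqrt(7.2038^2 + 0.3973^2 + (-5.503)^2 + 3.6926^2) = 9.796473
Step 2: Project.
Since ||x|| > R, scale = R/||x|| = 4/9.796473 = 0.40831, proj(x) = scale * x
proj(x) = [2.941384, 0.162222, -2.24693, 1.507726]
Step 3: Dot product.
a^T * proj(x) = -2*2.941384 - 2*0.162222 - 3*(-2.24693) + 4*1.507726 = 6.5645


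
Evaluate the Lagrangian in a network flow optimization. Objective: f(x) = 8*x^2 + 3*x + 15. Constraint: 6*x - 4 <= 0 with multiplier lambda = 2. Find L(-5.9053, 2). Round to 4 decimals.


Step 1: Evaluate f(x).
f(-5.9053) = 8*(-5.9053)^2 + 3*(-5.9053) + 15 = 276.2646
Step 2: Evaluate g(x).
g(-5.9053) = 6*-5.9053 - 4 = -39.4318
Step 3: Compute Lagrangian.
L = 276.2646 + 2*-39.4318 = 197.401


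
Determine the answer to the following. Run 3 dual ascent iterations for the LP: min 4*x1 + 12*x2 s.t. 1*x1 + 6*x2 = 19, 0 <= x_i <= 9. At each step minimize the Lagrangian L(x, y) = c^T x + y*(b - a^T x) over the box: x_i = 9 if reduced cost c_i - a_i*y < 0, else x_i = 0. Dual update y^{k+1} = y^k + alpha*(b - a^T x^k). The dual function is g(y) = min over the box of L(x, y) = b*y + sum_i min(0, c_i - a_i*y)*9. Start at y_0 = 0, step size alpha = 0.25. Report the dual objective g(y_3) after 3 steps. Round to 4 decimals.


Dual ascent for LP: min 4*x1 + 12*x2, 1*x1 + 6*x2 = 19, 0 <= x_i <= 9
Step 1: y^k = 0.0, reduced costs: (4.0, 12.0)
  x^k = (0.0, 0.0), subgradient = b - a^T x = 19.0
  y^{k+1} = 0.0 + 0.25*19.0 = 4.75
Step 2: y^k = 4.75, reduced costs: (-0.75, -16.5)
  x^k = (9.0, 9.0), subgradient = b - a^T x = -44.0
  y^{k+1} = 4.75 + 0.25*-44.0 = -6.25
Step 3: y^k = -6.25, reduced costs: (10.25, 49.5)
  x^k = (0.0, 0.0), subgradient = b - a^T x = 19.0
  y^{k+1} = -6.25 + 0.25*19.0 = -1.5
Dual objective at y_3 = -1.5: reduced costs (5.5, 21.0), box minimizer x = (0.0, 0.0)
g(y_3) = b*y + (c1 - a1*y)*x1 + (c2 - a2*y)*x2 = 19*(-1.5) + 5.5*0.0 + 21.0*0.0 = -28.5 + 0.0 + 0.0 = -28.5


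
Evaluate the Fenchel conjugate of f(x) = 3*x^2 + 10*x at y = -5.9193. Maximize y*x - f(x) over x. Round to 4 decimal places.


f*(y) = sup_x {y*x - a*x^2 - b*x} = sup_x {(y-b)*x - a*x^2}
FOC: (y - b) - 2a*x = 0 => x* = (y - b)/(2a)
x* = (-5.9193 - 10)/(2*3) = -2.6532
f*(-5.9193) = (y-b)^2/(4a) = (-5.9193 - 10)^2/(4*3)
= 253.4241/12 = 21.1187


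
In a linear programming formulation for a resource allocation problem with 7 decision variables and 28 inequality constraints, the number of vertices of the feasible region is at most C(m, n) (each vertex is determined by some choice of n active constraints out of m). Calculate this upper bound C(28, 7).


Each vertex corresponds to some choice of n active constraints out of m, so the number of vertices is at most C(m, n) = m! / (n!(m-n)!).
m = 28, n = 7
Numerator: 28 * 27 * 26 * 25 * 24 * 23 * 22
Denominator: 7! = 5040
C(28, 7) = 1184040


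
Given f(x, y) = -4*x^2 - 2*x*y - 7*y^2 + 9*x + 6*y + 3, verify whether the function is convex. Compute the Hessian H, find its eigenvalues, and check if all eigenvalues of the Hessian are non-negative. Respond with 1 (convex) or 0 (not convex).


The Hessian of f(x,y) = -4*x^2 - 2*x*y - 7*y^2 + 9*x + 6*y + 3 is:
H = [[-8, -2], [-2, -14]]
Trace = -8 - 14 = -22
Determinant = -8*-14 - (-2)^2 = 108
Discriminant = (-22)^2 - 4*108 = 52.0
Eigenvalues: lambda_1 = -14.6056, lambda_2 = -7.3944
The function is not convex.

0


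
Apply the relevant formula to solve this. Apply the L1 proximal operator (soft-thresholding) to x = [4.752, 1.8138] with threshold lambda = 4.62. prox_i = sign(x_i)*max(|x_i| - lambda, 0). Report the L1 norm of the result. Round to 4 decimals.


Soft-thresholding with lambda = 4.62:
prox(4.752) = sign(4.752)*max(|4.752| - 4.62, 0) = 0.132
prox(1.8138) = sign(1.8138)*max(|1.8138| - 4.62, 0) = 0.0
prox(x) = [0.132, 0.0]
||prox(x)||_1 = 0.132 + 0.0 = 0.132


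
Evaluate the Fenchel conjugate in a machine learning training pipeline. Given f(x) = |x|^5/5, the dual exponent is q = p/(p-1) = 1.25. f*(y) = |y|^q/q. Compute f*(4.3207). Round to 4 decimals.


The conjugate exponent q satisfies 1/p + 1/q = 1.
p = 5, so q = 5/(5 - 1) = 1.25
|y|^q = 4.3207^1.25 = 6.2293
f*(4.3207) = 6.2293 / 1.25 = 4.9835


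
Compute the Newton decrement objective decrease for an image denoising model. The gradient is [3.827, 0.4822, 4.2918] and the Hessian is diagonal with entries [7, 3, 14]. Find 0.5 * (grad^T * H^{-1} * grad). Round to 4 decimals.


Step 1: H is diagonal, so H^(-1) * g = [0.5467, 0.1607, 0.3066].
Step 2: g^T H^(-1) g = sum_i g_i^2 / H_ii
  = (3.827)^2/7 + (0.4822)^2/3 + (4.2918)^2/14
  = 2.0923 + 0.0775 + 1.3157 = 3.4855
Step 3: Objective decrease = 0.5 * g^T H^(-1) g = 1.7427


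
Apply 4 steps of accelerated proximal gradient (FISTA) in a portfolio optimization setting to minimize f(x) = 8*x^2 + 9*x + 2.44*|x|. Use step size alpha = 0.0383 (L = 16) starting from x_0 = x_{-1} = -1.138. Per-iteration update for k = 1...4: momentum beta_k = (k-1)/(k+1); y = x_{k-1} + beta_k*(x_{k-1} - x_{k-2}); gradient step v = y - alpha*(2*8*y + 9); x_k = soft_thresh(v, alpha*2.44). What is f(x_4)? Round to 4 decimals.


FISTA on f(x) = 8*x^2 + 9*x + 2.44*|x|
L = 16, alpha = 0.0383
Iteration 1: beta = 0.0, y = -1.138 + 0.0*(-1.138 + 1.138) = -1.138
  grad(y) = -9.208, v = y - alpha*grad = -0.7853
  prox(v) = soft_thresh(-0.7853, 0.0935) = -0.6919
Iteration 2: beta = 0.3333, y = -0.6919 + 0.3333*(-0.6919 + 1.138) = -0.5432
  grad(y) = 0.3092, v = y - alpha*grad = -0.555
  prox(v) = soft_thresh(-0.555, 0.0935) = -0.4616
Iteration 3: beta = 0.5, y = -0.4616 + 0.5*(-0.4616 + 0.6919) = -0.3464
  grad(y) = 3.4575, v = y - alpha*grad = -0.4788
  prox(v) = soft_thresh(-0.4788, 0.0935) = -0.3854
Iteration 4: beta = 0.6, y = -0.3854 + 0.6*(-0.3854 + 0.4616) = -0.3397
  grad(y) = 3.5654, v = y - alpha*grad = -0.4762
  prox(v) = soft_thresh(-0.4762, 0.0935) = -0.3828
f(x_4) = 8*(-0.3828)^2 + 9*(-0.3828) + 2.44*|-0.3828| = -1.3389


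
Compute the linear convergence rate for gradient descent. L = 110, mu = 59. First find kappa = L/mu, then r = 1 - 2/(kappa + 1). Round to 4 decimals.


Step 1: Compute the condition number.
kappa = L/mu = 110/59 = 1.8644
Step 2: Compute the convergence rate.
r = 1 - 2/(kappa + 1) = 1 - 2*mu/(L + mu) = (L - mu)/(L + mu) = 51/169 = 0.3018


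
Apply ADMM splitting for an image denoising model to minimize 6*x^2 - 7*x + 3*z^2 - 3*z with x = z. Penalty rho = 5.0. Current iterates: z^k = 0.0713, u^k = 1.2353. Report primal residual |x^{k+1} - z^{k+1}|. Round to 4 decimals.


ADMM iteration with rho = 5.0, z^k = 0.0713, u^k = 1.2353
Step 1: x-update.
Minimize 6*x^2 - 7*x + (5.0/2)*(x - 0.0713 + 1.2353)^2
FOC: (2*6 + 5.0)*x = 7 + 5.0*(0.0713 - 1.2353)
x^{k+1} = 0.0694
Step 2: z-update.
Minimize 3*z^2 - 3*z + (5.0/2)*(0.0694 - z + 1.2353)^2
FOC: (2*3 + 5.0)*z = 3 + 5.0*(0.0694 + 1.2353)
z^{k+1} = 0.8658
Step 3: u-update.
u^{k+1} = 1.2353 + 0.0694 - 0.8658 = 0.4389
Step 4: Primal residual = |0.0694 - 0.8658| = 0.7964


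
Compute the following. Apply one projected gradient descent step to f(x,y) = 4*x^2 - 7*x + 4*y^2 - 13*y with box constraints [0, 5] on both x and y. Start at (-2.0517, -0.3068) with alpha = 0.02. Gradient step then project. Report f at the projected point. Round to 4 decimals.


Step 1: Compute gradient at (-2.0517, -0.3068).
grad_x = 2*4*-2.0517 - 7 = -23.4136
grad_y = 2*4*-0.3068 - 13 = -15.4544
Step 2: Gradient step.
x_raw = -2.0517 - 0.02*-23.4136 = -1.5834
y_raw = -0.3068 - 0.02*-15.4544 = 0.0023
Step 3: Project onto [0, 5].
x_proj = clip(-1.5834) = 0.0
y_proj = clip(0.0023) = 0.0023
Step 4: Evaluate f.
f(0.0, 0.0023) = -0.0297


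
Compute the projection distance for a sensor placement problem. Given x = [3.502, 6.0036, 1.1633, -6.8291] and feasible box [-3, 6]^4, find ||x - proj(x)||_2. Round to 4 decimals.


Project each component onto [-3, 6].
clip(3.502) = 3.502, clip(6.0036) = 6.0, clip(1.1633) = 1.1633, clip(-6.8291) = -3.0
Projection = [3.502, 6.0, 1.1633, -3.0]
Squared diffs: [0.0, 0.0, 0.0, 14.662]
Distance = sqrt(14.662) = 3.8291


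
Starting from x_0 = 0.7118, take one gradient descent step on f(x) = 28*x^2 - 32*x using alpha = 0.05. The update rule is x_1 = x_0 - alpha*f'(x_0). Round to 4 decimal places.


We compute the gradient at x_0 and apply the update.
f'(x) = 56*x - 32
f'(0.7118) = 56*0.7118 - 32 = 7.8608
x_1 = 0.7118 - 0.05*7.8608 = 0.3188


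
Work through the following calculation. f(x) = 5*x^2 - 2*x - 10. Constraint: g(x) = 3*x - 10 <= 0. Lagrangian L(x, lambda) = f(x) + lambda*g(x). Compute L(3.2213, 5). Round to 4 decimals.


Step 1: Evaluate f(x).
f(3.2213) = 5*3.2213^2 - 2*3.2213 - 10 = 35.4413
Step 2: Evaluate g(x).
g(3.2213) = 3*3.2213 - 10 = -0.3361
Step 3: Compute Lagrangian.
L = 35.4413 + 5*-0.3361 = 33.7608


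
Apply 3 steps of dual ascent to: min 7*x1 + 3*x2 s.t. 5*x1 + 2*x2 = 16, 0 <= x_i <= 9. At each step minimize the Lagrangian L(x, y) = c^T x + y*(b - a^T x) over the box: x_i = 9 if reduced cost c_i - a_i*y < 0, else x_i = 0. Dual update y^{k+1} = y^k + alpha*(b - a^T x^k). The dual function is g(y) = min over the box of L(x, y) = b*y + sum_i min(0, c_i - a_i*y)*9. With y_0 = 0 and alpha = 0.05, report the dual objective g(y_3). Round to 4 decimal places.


Dual ascent for LP: min 7*x1 + 3*x2, 5*x1 + 2*x2 = 16, 0 <= x_i <= 9
Step 1: y^k = 0.0, reduced costs: (7.0, 3.0)
  x^k = (0.0, 0.0), subgradient = b - a^T x = 16.0
  y^{k+1} = 0.0 + 0.05*16.0 = 0.8
Step 2: y^k = 0.8, reduced costs: (3.0, 1.4)
  x^k = (0.0, 0.0), subgradient = b - a^T x = 16.0
  y^{k+1} = 0.8 + 0.05*16.0 = 1.6
Step 3: y^k = 1.6, reduced costs: (-1.0, -0.2)
  x^k = (9.0, 9.0), subgradient = b - a^T x = -47.0
  y^{k+1} = 1.6 + 0.05*-47.0 = -0.75
Dual objective at y_3 = -0.75: reduced costs (10.75, 4.5), box minimizer x = (0.0, 0.0)
g(y_3) = b*y + (c1 - a1*y)*x1 + (c2 - a2*y)*x2 = 16*(-0.75) + 10.75*0.0 + 4.5*0.0 = -12.0 + 0.0 + 0.0 = -12.0


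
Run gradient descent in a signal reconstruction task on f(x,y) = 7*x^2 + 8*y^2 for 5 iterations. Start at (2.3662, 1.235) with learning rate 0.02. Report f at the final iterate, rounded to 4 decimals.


Gradient descent on f(x,y) = 7*x^2 + 8*y^2.
Starting point: (2.3662, 1.235), alpha = 0.02
Step 1: grad_x = 2*7*2.3662 = 33.1268, grad_y = 2*8*1.235 = 19.76
  x_1 = 2.3662 - 0.02*33.1268 = 1.7037
  y_1 = 1.235 - 0.02*19.76 = 0.8398
Step 2: grad_x = 2*7*1.7037 = 23.8513, grad_y = 2*8*0.8398 = 13.4368
  x_2 = 1.7037 - 0.02*23.8513 = 1.2266
  y_2 = 0.8398 - 0.02*13.4368 = 0.5711
Step 3: grad_x = 2*7*1.2266 = 17.1729, grad_y = 2*8*0.5711 = 9.137
  x_3 = 1.2266 - 0.02*17.1729 = 0.8832
  y_3 = 0.5711 - 0.02*9.137 = 0.3883
Step 4: grad_x = 2*7*0.8832 = 12.3645, grad_y = 2*8*0.3883 = 6.2132
  x_4 = 0.8832 - 0.02*12.3645 = 0.6359
  y_4 = 0.3883 - 0.02*6.2132 = 0.2641
Step 5: grad_x = 2*7*0.6359 = 8.9024, grad_y = 2*8*0.2641 = 4.225
  x_5 = 0.6359 - 0.02*8.9024 = 0.4578
  y_5 = 0.2641 - 0.02*4.225 = 0.1796
f(0.4578, 0.1796) = 7*0.4578^2 + 8*0.1796^2 = 1.7253


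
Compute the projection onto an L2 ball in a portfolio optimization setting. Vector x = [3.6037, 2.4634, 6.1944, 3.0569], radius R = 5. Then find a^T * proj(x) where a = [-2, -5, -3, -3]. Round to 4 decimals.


Step 1: Compute ||x|| (intermediates to 6 decimals).
||x|| = sqrt(3.6037^2 + 2.4634^2 + 6.1944^2 + 3.0569^2) = 8.171305
Step 2: Project.
Since ||x|| > R, scale = R/||x|| = 5/8.171305 = 0.611897, proj(x) = scale * x
proj(x) = [2.205093, 1.507347, 3.790335, 1.870508]
Step 3: Dot product.
a^T * proj(x) = -2*2.205093 - 5*1.507347 - 3*3.790335 - 3*1.870508 = -28.9295


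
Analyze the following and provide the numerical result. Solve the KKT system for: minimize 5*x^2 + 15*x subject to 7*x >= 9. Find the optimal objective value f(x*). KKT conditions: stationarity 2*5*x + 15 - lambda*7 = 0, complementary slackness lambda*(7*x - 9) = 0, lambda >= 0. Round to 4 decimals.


Step 1: Try lambda = 0 (constraint inactive).
x_unc = -15/(2*5) = -1.5
Check: 7*-1.5 = -10.5 < 9 -- violated!
Step 2: Constraint must be active: 7*x = 9
x* = 9/7 = 1.2857 (rounded; the exact value 9/7 is used below)
lambda = (2*5*(9/7) + 15)/7 = 3.9796
Step 3: Compute optimal value.
f(x*) = 5*(9/7)^2 + 15*(9/7) = 27.551


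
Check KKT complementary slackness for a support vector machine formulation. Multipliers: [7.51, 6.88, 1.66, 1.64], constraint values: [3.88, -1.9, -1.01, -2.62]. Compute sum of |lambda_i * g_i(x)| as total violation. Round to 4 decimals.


KKT complementary slackness check:
lambda_1 * g_1 = 7.51 * 3.88 = 29.1388
lambda_2 * g_2 = 6.88 * -1.9 = -13.072
lambda_3 * g_3 = 1.66 * -1.01 = -1.6766
lambda_4 * g_4 = 1.64 * -2.62 = -4.2968
Total violation = 29.1388 + 13.072 + 1.6766 + 4.2968 = 48.1842


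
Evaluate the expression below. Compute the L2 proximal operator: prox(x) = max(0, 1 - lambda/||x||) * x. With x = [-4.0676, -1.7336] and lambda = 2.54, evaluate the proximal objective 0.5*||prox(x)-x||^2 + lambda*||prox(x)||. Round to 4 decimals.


Step 1: Compute ||x||.
||x|| = 4.4216
Step 2: Compute scaling factor.
scale = max(0, 1 - 2.54/4.4216) = 0.4256
Step 3: prox(x) = [-1.731, -0.7377]
||prox(x)|| = 1.8816
Step 4: Proximal objective.
0.5*||prox-x||^2 = 3.2258
lambda*||prox|| = 4.7793
Total = 8.0051


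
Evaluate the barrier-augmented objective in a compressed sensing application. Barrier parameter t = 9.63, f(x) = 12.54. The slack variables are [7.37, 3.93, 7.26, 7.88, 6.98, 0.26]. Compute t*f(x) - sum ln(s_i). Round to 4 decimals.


Step 1: Compute log-barrier.
ln values: [1.9974, 1.3686, 1.9824, 2.0643, 1.943, -1.3471]
phi = -(1.9974 + 1.3686 + 1.9824 + 2.0643 + 1.943 - 1.3471) = -8.0087
Step 2: Compute augmented objective.
t*f(x) = 9.63*12.54 = 120.7602
Total = 120.7602 - 8.0087 = 112.7515


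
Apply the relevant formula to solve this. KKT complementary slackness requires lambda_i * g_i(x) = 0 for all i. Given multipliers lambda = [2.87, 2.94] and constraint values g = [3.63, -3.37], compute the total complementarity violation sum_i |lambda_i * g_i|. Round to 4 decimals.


KKT complementary slackness check:
lambda_1 * g_1 = 2.87 * 3.63 = 10.4181
lambda_2 * g_2 = 2.94 * -3.37 = -9.9078
Total violation = 10.4181 + 9.9078 = 20.3259


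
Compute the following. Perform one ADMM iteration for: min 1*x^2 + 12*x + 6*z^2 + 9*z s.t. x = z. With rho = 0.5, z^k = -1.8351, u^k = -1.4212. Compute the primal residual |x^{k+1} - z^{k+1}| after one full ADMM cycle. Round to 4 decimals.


ADMM iteration with rho = 0.5, z^k = -1.8351, u^k = -1.4212
Step 1: x-update.
Minimize 1*x^2 + 12*x + (0.5/2)*(x + 1.8351 - 1.4212)^2
FOC: (2*1 + 0.5)*x = -12 + 0.5*(-1.8351 + 1.4212)
x^{k+1} = -4.8828
Step 2: z-update.
Minimize 6*z^2 + 9*z + (0.5/2)*(-4.8828 - z - 1.4212)^2
FOC: (2*6 + 0.5)*z = -9 + 0.5*(-4.8828 - 1.4212)
z^{k+1} = -0.9722
Step 3: u-update.
u^{k+1} = -1.4212 - 4.8828 + 0.9722 = -5.3318
Step 4: Primal residual = |-4.8828 + 0.9722| = 3.9106


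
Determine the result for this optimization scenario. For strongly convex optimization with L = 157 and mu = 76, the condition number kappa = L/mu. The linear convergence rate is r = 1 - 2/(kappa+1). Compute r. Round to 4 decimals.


Step 1: Compute the condition number.
kappa = L/mu = 157/76 = 2.0658
Step 2: Compute the convergence rate.
r = 1 - 2/(kappa + 1) = 1 - 2*mu/(L + mu) = (L - mu)/(L + mu) = 81/233 = 0.3476


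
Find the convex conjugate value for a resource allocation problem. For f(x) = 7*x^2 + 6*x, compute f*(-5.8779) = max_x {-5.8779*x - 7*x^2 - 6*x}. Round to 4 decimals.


f*(y) = sup_x {y*x - a*x^2 - b*x} = sup_x {(y-b)*x - a*x^2}
FOC: (y - b) - 2a*x = 0 => x* = (y - b)/(2a)
x* = (-5.8779 - 6)/(2*7) = -0.8484
f*(-5.8779) = (y-b)^2/(4a) = (-5.8779 - 6)^2/(4*7)
= 141.0845/28 = 5.0387


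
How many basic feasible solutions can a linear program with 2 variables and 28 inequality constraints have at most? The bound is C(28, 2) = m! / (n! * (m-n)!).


Each vertex corresponds to some choice of n active constraints out of m, so the number of vertices is at most C(m, n) = m! / (n!(m-n)!).
m = 28, n = 2
Numerator: 28 * 27
Denominator: 2! = 2
C(28, 2) = 378


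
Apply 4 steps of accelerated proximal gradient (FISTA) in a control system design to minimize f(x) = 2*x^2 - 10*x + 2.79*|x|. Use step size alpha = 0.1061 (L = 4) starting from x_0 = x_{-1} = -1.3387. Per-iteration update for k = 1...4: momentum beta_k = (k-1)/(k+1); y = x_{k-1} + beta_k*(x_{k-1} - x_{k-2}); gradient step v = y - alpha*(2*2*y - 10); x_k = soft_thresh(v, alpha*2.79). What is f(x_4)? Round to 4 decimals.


FISTA on f(x) = 2*x^2 - 10*x + 2.79*|x|
L = 4, alpha = 0.1061
Iteration 1: beta = 0.0, y = -1.3387 + 0.0*(-1.3387 + 1.3387) = -1.3387
  grad(y) = -15.3548, v = y - alpha*grad = 0.2904
  prox(v) = soft_thresh(0.2904, 0.296) = 0.0
Iteration 2: beta = 0.3333, y = 0.0 + 0.3333*(0.0 + 1.3387) = 0.4462
  grad(y) = -8.2151, v = y - alpha*grad = 1.3179
  prox(v) = soft_thresh(1.3179, 0.296) = 1.0218
Iteration 3: beta = 0.5, y = 1.0218 + 0.5*(1.0218 - 0.0) = 1.5327
  grad(y) = -3.869, v = y - alpha*grad = 1.9433
  prox(v) = soft_thresh(1.9433, 0.296) = 1.6472
Iteration 4: beta = 0.6, y = 1.6472 + 0.6*(1.6472 - 1.0218) = 2.0225
  grad(y) = -1.9101, v = y - alpha*grad = 2.2251
  prox(v) = soft_thresh(2.2251, 0.296) = 1.9291
f(x_4) = 2*1.9291^2 - 10*1.9291 + 2.79*|1.9291| = -6.4659


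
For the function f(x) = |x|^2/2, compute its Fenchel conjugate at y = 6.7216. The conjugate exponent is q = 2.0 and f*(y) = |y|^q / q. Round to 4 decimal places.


The conjugate exponent q satisfies 1/p + 1/q = 1.
p = 2, so q = 2/(2 - 1) = 2.0
|y|^q = 6.7216^2.0 = 45.1799
f*(6.7216) = 45.1799 / 2.0 = 22.59


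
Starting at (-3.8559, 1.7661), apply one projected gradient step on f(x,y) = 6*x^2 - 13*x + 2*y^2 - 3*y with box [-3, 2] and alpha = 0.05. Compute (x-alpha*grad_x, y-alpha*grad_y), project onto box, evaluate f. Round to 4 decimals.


Step 1: Compute gradient at (-3.8559, 1.7661).
grad_x = 2*6*-3.8559 - 13 = -59.2708
grad_y = 2*2*1.7661 - 3 = 4.0644
Step 2: Gradient step.
x_raw = -3.8559 - 0.05*-59.2708 = -0.8924
y_raw = 1.7661 - 0.05*4.0644 = 1.5629
Step 3: Project onto [-3, 2].
x_proj = clip(-0.8924) = -0.8924
y_proj = clip(1.5629) = 1.5629
Step 4: Evaluate f.
f(-0.8924, 1.5629) = 16.5751


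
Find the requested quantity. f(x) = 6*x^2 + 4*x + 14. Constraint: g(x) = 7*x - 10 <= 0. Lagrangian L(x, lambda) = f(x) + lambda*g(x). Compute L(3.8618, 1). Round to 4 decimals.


Step 1: Evaluate f(x).
f(3.8618) = 6*3.8618^2 + 4*3.8618 + 14 = 118.9282
Step 2: Evaluate g(x).
g(3.8618) = 7*3.8618 - 10 = 17.0326
Step 3: Compute Lagrangian.
L = 118.9282 + 1*17.0326 = 135.9608


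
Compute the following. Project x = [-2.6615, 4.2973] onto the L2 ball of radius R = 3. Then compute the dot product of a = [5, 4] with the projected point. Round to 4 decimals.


Step 1: Compute ||x|| (intermediates to 6 decimals).
||x|| = sqrt((-2.6615)^2 + 4.2973^2) = 5.054737
Step 2: Project.
Since ||x|| > R, scale = R/||x|| = 3/5.054737 = 0.593503, proj(x) = scale * x
proj(x) = [-1.579608, 2.55046]
Step 3: Dot product.
a^T * proj(x) = 5*(-1.579608) + 4*2.55046 = 2.3038


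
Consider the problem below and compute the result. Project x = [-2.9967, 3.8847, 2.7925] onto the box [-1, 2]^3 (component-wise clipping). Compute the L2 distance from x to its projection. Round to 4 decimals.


Project each component onto [-1, 2].
clip(-2.9967) = -1.0, clip(3.8847) = 2.0, clip(2.7925) = 2.0
Projection = [-1.0, 2.0, 2.0]
Squared diffs: [3.9868, 3.5521, 0.6281]
Distance = sqrt(8.167) = 2.8578


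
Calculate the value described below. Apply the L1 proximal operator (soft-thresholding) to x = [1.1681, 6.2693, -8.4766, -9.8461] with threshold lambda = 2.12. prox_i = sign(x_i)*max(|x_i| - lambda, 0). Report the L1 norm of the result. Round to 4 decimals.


Soft-thresholding with lambda = 2.12:
prox(1.1681) = sign(1.1681)*max(|1.1681| - 2.12, 0) = 0.0
prox(6.2693) = sign(6.2693)*max(|6.2693| - 2.12, 0) = 4.1493
prox(-8.4766) = sign(-8.4766)*max(|-8.4766| - 2.12, 0) = -6.3566
prox(-9.8461) = sign(-9.8461)*max(|-9.8461| - 2.12, 0) = -7.7261
prox(x) = [0.0, 4.1493, -6.3566, -7.7261]
||prox(x)||_1 = 0.0 + 4.1493 + 6.3566 + 7.7261 = 18.232


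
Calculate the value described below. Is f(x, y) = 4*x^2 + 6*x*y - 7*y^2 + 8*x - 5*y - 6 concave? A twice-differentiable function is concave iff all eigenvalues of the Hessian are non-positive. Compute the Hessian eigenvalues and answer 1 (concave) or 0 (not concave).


The Hessian of f(x,y) = 4*x^2 + 6*x*y - 7*y^2 + 8*x - 5*y - 6 is:
H = [[8, 6], [6, -14]]
Trace = 8 - 14 = -6
Determinant = 8*-14 - (6)^2 = -148
Discriminant = (-6)^2 - 4*-148 = 628.0
Eigenvalues: lambda_1 = -15.53, lambda_2 = 9.53
The function is not concave.

0


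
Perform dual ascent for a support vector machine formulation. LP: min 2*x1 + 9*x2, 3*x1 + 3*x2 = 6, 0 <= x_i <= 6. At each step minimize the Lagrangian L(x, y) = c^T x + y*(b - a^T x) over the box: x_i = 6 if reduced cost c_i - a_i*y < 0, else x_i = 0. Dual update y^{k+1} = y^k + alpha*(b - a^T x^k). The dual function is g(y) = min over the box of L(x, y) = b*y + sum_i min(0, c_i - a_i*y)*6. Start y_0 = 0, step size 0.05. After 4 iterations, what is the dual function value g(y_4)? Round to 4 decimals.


Dual ascent for LP: min 2*x1 + 9*x2, 3*x1 + 3*x2 = 6, 0 <= x_i <= 6
Step 1: y^k = 0.0, reduced costs: (2.0, 9.0)
  x^k = (0.0, 0.0), subgradient = b - a^T x = 6.0
  y^{k+1} = 0.0 + 0.05*6.0 = 0.3
Step 2: y^k = 0.3, reduced costs: (1.1, 8.1)
  x^k = (0.0, 0.0), subgradient = b - a^T x = 6.0
  y^{k+1} = 0.3 + 0.05*6.0 = 0.6
Step 3: y^k = 0.6, reduced costs: (0.2, 7.2)
  x^k = (0.0, 0.0), subgradient = b - a^T x = 6.0
  y^{k+1} = 0.6 + 0.05*6.0 = 0.9
Step 4: y^k = 0.9, reduced costs: (-0.7, 6.3)
  x^k = (6.0, 0.0), subgradient = b - a^T x = -12.0
  y^{k+1} = 0.9 + 0.05*-12.0 = 0.3
Dual objective at y_4 = 0.3: reduced costs (1.1, 8.1), box minimizer x = (0.0, 0.0)
g(y_4) = b*y + (c1 - a1*y)*x1 + (c2 - a2*y)*x2 = 6*0.3 + 1.1*0.0 + 8.1*0.0 = 1.8 + 0.0 + 0.0 = 1.8


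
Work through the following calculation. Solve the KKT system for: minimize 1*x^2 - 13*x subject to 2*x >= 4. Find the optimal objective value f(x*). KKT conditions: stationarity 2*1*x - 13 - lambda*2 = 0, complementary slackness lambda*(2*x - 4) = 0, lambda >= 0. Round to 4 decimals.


Step 1: Try lambda = 0 (constraint inactive).
Stationarity: 2*1*x - 13 = 0
x* = 13/(2*1) = 6.5
Check constraint: 2*6.5 = 13.0 >= 4 -- satisfied.
Step 2: Compute optimal value.
f(x*) = 1*6.5^2 - 13*6.5 = -42.25


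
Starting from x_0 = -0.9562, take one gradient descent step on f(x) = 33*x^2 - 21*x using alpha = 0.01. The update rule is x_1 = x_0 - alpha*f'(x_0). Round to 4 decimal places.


We compute the gradient at x_0 and apply the update.
f'(x) = 66*x - 21
f'(-0.9562) = 66*-0.9562 - 21 = -84.1092
x_1 = -0.9562 - 0.01*-84.1092 = -0.1151


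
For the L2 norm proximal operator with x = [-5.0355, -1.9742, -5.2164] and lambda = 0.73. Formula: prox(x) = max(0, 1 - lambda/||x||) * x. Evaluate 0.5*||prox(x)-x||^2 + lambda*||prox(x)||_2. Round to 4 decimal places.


Step 1: Compute ||x||.
||x|| = 7.5143
Step 2: Compute scaling factor.
scale = max(0, 1 - 0.73/7.5143) = 0.9029
Step 3: prox(x) = [-4.5463, -1.7824, -4.7096]
||prox(x)|| = 6.7843
Step 4: Proximal objective.
0.5*||prox-x||^2 = 0.2665
lambda*||prox|| = 4.9525
Total = 5.219


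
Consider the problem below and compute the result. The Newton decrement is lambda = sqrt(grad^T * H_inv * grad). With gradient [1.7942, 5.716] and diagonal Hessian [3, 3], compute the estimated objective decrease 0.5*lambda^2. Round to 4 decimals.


Step 1: H is diagonal, so H^(-1) * g = [0.5981, 1.9053].
Step 2: g^T H^(-1) g = sum_i g_i^2 / H_ii
  = (1.7942)^2/3 + (5.716)^2/3
  = 1.0731 + 10.8909 = 11.9639
Step 3: Objective decrease = 0.5 * g^T H^(-1) g = 5.982


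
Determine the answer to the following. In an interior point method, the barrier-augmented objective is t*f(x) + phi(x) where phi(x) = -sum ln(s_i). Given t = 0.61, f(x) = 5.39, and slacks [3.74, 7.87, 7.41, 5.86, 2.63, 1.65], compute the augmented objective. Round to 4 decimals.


Step 1: Compute log-barrier.
ln values: [1.3191, 2.0631, 2.0028, 1.7681, 0.967, 0.5008]
phi = -(1.3191 + 2.0631 + 2.0028 + 1.7681 + 0.967 + 0.5008) = -8.6209
Step 2: Compute augmented objective.
t*f(x) = 0.61*5.39 = 3.2879
Total = 3.2879 - 8.6209 = -5.333


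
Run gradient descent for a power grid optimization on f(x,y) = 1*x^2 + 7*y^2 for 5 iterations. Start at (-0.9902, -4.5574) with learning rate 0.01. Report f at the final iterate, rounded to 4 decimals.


Gradient descent on f(x,y) = 1*x^2 + 7*y^2.
Starting point: (-0.9902, -4.5574), alpha = 0.01
Step 1: grad_x = 2*1*-0.9902 = -1.9804, grad_y = 2*7*-4.5574 = -63.8036
  x_1 = -0.9902 - 0.01*-1.9804 = -0.9704
  y_1 = -4.5574 - 0.01*-63.8036 = -3.9194
Step 2: grad_x = 2*1*-0.9704 = -1.9408, grad_y = 2*7*-3.9194 = -54.8711
  x_2 = -0.9704 - 0.01*-1.9408 = -0.951
  y_2 = -3.9194 - 0.01*-54.8711 = -3.3707
Step 3: grad_x = 2*1*-0.951 = -1.902, grad_y = 2*7*-3.3707 = -47.1891
  x_3 = -0.951 - 0.01*-1.902 = -0.932
  y_3 = -3.3707 - 0.01*-47.1891 = -2.8988
Step 4: grad_x = 2*1*-0.932 = -1.8639, grad_y = 2*7*-2.8988 = -40.5827
  x_4 = -0.932 - 0.01*-1.8639 = -0.9133
  y_4 = -2.8988 - 0.01*-40.5827 = -2.4929
Step 5: grad_x = 2*1*-0.9133 = -1.8267, grad_y = 2*7*-2.4929 = -34.9011
  x_5 = -0.9133 - 0.01*-1.8267 = -0.8951
  y_5 = -2.4929 - 0.01*-34.9011 = -2.1439
f(-0.8951, -2.1439) = 1*(-0.8951)^2 + 7*(-2.1439)^2 = 32.976


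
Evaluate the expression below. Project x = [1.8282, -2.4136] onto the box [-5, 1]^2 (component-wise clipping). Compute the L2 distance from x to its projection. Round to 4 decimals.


Project each component onto [-5, 1].
clip(1.8282) = 1.0, clip(-2.4136) = -2.4136
Projection = [1.0, -2.4136]
Squared diffs: [0.6859, 0.0]
Distance = sqrt(0.6859) = 0.8282


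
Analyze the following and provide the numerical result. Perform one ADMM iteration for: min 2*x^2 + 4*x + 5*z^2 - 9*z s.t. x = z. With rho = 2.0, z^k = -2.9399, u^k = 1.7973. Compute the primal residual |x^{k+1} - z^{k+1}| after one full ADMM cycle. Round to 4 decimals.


ADMM iteration with rho = 2.0, z^k = -2.9399, u^k = 1.7973
Step 1: x-update.
Minimize 2*x^2 + 4*x + (2.0/2)*(x + 2.9399 + 1.7973)^2
FOC: (2*2 + 2.0)*x = -4 + 2.0*(-2.9399 - 1.7973)
x^{k+1} = -2.2457
Step 2: z-update.
Minimize 5*z^2 - 9*z + (2.0/2)*(-2.2457 - z + 1.7973)^2
FOC: (2*5 + 2.0)*z = 9 + 2.0*(-2.2457 + 1.7973)
z^{k+1} = 0.6753
Step 3: u-update.
u^{k+1} = 1.7973 - 2.2457 - 0.6753 = -1.1237
Step 4: Primal residual = |-2.2457 - 0.6753| = 2.921


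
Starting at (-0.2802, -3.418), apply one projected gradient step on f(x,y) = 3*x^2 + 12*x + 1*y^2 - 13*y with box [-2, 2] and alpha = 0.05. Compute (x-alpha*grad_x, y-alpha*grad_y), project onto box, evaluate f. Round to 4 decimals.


Step 1: Compute gradient at (-0.2802, -3.418).
grad_x = 2*3*-0.2802 + 12 = 10.3188
grad_y = 2*1*-3.418 - 13 = -19.836
Step 2: Gradient step.
x_raw = -0.2802 - 0.05*10.3188 = -0.7961
y_raw = -3.418 - 0.05*-19.836 = -2.4262
Step 3: Project onto [-2, 2].
x_proj = clip(-0.7961) = -0.7961
y_proj = clip(-2.4262) = -2.0
Step 4: Evaluate f.
f(-0.7961, -2.0) = 22.3478
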